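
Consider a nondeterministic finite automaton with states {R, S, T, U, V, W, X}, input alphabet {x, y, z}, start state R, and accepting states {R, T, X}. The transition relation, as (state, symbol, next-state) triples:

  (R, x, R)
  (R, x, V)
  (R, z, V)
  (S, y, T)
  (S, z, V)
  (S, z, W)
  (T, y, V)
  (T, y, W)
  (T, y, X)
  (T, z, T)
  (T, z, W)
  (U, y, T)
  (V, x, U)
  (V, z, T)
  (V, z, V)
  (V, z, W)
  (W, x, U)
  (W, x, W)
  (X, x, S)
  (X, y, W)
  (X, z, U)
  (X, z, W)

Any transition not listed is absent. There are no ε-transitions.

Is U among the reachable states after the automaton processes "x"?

No

Start in {R}.
Read 'x': {R} → {R, V}.
State U is not in {R, V}.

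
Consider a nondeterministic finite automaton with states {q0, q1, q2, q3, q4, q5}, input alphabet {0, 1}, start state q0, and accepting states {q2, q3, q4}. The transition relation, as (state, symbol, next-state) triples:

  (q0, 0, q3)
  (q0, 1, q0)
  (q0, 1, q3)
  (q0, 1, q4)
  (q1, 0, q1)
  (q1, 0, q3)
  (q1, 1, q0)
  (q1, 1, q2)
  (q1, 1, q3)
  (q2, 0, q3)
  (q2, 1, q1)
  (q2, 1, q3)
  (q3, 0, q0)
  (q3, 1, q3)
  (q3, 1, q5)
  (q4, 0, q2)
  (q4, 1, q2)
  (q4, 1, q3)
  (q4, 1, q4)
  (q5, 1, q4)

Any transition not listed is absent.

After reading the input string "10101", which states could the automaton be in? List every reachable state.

Start in {q0}.
Read '1': q0→{q0, q3, q4}; now {q0, q3, q4}.
Read '0': q0→{q3}, q3→{q0}, q4→{q2}; now {q0, q2, q3}.
Read '1': q0→{q0, q3, q4}, q2→{q1, q3}, q3→{q3, q5}; now {q0, q1, q3, q4, q5}.
Read '0': q0→{q3}, q1→{q1, q3}, q3→{q0}, q4→{q2}, q5→∅; now {q0, q1, q2, q3}.
Read '1': q0→{q0, q3, q4}, q1→{q0, q2, q3}, q2→{q1, q3}, q3→{q3, q5}; now {q0, q1, q2, q3, q4, q5}.

{q0, q1, q2, q3, q4, q5}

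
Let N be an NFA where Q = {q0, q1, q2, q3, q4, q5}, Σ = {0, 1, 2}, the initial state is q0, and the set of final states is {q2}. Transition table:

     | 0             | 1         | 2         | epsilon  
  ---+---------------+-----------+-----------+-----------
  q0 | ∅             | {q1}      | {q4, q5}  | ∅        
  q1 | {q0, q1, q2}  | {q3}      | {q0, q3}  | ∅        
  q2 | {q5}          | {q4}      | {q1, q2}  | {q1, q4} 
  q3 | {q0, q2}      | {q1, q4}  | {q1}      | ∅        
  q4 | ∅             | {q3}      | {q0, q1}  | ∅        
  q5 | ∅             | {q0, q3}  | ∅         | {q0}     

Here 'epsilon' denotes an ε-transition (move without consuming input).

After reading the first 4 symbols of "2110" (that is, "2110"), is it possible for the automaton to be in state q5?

No

Start in {q0}.
Read '2': q0→{q4, q5}; union {q4, q5}; ε-closure = {q0, q4, q5}.
Read '1': q0→{q1}, q4→{q3}, q5→{q0, q3}; now {q0, q1, q3}.
Read '1': q0→{q1}, q1→{q3}, q3→{q1, q4}; now {q1, q3, q4}.
Read '0': q1→{q0, q1, q2}, q3→{q0, q2}, q4→∅; union {q0, q1, q2}; ε-closure = {q0, q1, q2, q4}.
State q5 is not in {q0, q1, q2, q4}.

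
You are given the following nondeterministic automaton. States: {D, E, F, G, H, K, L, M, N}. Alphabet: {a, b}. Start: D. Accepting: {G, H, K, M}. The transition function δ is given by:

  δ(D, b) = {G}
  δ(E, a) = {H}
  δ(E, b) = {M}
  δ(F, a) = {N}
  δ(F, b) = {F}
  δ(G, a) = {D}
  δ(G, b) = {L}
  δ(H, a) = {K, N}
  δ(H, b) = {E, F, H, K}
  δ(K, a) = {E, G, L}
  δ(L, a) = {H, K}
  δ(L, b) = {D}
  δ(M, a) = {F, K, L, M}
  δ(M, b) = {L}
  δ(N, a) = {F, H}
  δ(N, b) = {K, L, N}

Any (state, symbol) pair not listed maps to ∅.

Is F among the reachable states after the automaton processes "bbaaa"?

Start in {D}.
Read 'b': D→{G}; now {G}.
Read 'b': G→{L}; now {L}.
Read 'a': L→{H, K}; now {H, K}.
Read 'a': H→{K, N}, K→{E, G, L}; now {E, G, K, L, N}.
Read 'a': E→{H}, G→{D}, K→{E, G, L}, L→{H, K}, N→{F, H}; now {D, E, F, G, H, K, L}.
State F is in {D, E, F, G, H, K, L}.

Yes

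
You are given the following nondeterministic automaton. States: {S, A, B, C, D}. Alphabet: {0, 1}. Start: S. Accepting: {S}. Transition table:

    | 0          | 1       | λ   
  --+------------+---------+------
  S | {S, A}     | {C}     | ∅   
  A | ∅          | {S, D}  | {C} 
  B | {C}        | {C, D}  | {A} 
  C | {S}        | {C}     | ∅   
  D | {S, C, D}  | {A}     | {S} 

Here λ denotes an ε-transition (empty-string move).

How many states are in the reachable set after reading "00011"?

Start in {S}.
Read '0': {S} → {S, A, C}.
Read '0': {S, A, C} → {S, A, C}.
Read '0': {S, A, C} → {S, A, C}.
Read '1': {S, A, C} → {S, C, D}.
Read '1': {S, C, D} → {A, C}.
That set has 2 states.

2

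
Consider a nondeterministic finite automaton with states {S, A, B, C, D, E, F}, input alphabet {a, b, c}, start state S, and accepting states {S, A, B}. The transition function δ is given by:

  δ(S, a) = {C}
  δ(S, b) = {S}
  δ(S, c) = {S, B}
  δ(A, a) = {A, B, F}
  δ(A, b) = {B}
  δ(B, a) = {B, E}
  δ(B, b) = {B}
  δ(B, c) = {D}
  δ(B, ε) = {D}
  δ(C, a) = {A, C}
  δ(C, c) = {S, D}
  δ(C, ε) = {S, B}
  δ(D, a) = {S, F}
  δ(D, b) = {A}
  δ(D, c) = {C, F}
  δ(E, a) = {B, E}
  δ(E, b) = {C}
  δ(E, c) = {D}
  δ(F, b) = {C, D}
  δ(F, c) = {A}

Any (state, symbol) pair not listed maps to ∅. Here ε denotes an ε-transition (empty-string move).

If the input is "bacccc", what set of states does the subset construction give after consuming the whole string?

Start in {S}.
Read 'b': S→{S}; now {S}.
Read 'a': S→{C}; union {C}; ε-closure = {S, B, C, D}.
Read 'c': S→{S, B}, B→{D}, C→{S, D}, D→{C, F}; now {S, B, C, D, F}.
Read 'c': S→{S, B}, B→{D}, C→{S, D}, D→{C, F}, F→{A}; now {S, A, B, C, D, F}.
Read 'c': S→{S, B}, A→∅, B→{D}, C→{S, D}, D→{C, F}, F→{A}; now {S, A, B, C, D, F}.
Read 'c': S→{S, B}, A→∅, B→{D}, C→{S, D}, D→{C, F}, F→{A}; now {S, A, B, C, D, F}.

{S, A, B, C, D, F}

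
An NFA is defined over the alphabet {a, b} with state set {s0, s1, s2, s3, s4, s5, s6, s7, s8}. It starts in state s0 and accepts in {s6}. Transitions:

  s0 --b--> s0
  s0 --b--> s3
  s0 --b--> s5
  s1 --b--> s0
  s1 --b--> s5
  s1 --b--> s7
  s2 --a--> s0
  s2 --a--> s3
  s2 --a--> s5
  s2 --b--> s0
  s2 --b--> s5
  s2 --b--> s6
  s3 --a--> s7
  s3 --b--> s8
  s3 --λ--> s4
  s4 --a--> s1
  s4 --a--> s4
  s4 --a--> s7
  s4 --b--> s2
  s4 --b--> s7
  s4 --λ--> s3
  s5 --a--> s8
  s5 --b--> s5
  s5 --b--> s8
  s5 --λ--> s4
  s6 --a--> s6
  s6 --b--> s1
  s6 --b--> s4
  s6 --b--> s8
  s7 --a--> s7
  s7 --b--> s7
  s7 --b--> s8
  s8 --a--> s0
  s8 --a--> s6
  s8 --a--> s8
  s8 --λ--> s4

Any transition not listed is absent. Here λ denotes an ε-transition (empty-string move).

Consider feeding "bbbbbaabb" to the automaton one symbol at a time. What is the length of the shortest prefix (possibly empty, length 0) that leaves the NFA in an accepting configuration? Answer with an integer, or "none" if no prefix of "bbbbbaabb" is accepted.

3

Start in {s0}.
Read 'b': s0→{s0, s3, s5}; union {s0, s3, s5}; ε-closure = {s0, s3, s4, s5}.
Read 'b': s0→{s0, s3, s5}, s3→{s8}, s4→{s2, s7}, s5→{s5, s8}; union {s0, s2, s3, s5, s7, s8}; ε-closure = {s0, s2, s3, s4, s5, s7, s8}.
Read 'b': s0→{s0, s3, s5}, s2→{s0, s5, s6}, s3→{s8}, s4→{s2, s7}, s5→{s5, s8}, s7→{s7, s8}, s8→∅; union {s0, s2, s3, s5, s6, s7, s8}; ε-closure = {s0, s2, s3, s4, s5, s6, s7, s8}.
None of the earlier sets intersect F, but {s0, s2, s3, s4, s5, s6, s7, s8} does.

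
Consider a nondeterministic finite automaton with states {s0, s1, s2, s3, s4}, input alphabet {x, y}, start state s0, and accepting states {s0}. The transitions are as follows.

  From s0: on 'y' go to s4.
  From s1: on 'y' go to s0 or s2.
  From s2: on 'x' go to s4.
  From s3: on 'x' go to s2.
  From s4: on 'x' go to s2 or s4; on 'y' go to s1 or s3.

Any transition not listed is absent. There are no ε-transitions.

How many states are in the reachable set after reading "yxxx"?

Start in {s0}.
Read 'y': {s0} → {s4}.
Read 'x': {s4} → {s2, s4}.
Read 'x': {s2, s4} → {s2, s4}.
Read 'x': {s2, s4} → {s2, s4}.
That set has 2 states.

2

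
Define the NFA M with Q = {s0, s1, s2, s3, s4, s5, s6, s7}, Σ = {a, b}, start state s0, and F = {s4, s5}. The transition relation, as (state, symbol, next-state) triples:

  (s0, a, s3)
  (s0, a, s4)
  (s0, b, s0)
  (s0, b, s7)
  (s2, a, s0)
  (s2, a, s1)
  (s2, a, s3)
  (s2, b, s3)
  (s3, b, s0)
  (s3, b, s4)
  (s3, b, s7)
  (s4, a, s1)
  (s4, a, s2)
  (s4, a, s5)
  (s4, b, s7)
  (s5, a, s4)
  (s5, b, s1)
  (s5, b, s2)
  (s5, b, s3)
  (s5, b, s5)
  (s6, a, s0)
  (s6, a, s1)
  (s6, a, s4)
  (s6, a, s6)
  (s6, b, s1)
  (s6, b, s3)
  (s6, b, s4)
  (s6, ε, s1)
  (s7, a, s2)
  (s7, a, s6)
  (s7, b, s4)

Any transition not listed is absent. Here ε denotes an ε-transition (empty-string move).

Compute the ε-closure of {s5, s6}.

{s1, s5, s6}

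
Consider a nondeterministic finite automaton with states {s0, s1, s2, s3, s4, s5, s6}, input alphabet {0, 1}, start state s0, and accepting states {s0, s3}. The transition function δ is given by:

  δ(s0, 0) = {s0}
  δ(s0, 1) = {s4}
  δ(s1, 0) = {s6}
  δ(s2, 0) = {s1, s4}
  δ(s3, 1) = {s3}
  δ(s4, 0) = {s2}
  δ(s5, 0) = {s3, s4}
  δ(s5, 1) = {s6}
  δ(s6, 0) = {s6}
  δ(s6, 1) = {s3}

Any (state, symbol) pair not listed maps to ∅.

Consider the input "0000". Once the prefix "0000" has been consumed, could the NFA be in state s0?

Start in {s0}.
Read '0': {s0} → {s0}.
Read '0': {s0} → {s0}.
Read '0': {s0} → {s0}.
Read '0': {s0} → {s0}.
State s0 is in {s0}.

Yes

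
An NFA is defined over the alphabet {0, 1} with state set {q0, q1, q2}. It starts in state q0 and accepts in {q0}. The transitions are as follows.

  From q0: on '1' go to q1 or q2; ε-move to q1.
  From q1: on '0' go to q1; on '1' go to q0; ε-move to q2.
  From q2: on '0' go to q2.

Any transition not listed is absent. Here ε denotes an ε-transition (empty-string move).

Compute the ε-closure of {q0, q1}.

{q0, q1, q2}

Begin with {q0, q1}.
ε-move q1 → q2; add q2.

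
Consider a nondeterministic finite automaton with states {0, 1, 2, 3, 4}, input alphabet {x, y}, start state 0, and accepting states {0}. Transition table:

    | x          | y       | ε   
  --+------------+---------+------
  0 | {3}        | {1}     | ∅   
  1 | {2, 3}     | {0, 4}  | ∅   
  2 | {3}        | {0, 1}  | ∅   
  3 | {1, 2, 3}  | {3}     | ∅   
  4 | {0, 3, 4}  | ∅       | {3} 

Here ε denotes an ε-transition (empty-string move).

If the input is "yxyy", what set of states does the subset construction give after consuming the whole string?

Start in {0}.
Read 'y': 0→{1}; now {1}.
Read 'x': 1→{2, 3}; now {2, 3}.
Read 'y': 2→{0, 1}, 3→{3}; now {0, 1, 3}.
Read 'y': 0→{1}, 1→{0, 4}, 3→{3}; now {0, 1, 3, 4}.

{0, 1, 3, 4}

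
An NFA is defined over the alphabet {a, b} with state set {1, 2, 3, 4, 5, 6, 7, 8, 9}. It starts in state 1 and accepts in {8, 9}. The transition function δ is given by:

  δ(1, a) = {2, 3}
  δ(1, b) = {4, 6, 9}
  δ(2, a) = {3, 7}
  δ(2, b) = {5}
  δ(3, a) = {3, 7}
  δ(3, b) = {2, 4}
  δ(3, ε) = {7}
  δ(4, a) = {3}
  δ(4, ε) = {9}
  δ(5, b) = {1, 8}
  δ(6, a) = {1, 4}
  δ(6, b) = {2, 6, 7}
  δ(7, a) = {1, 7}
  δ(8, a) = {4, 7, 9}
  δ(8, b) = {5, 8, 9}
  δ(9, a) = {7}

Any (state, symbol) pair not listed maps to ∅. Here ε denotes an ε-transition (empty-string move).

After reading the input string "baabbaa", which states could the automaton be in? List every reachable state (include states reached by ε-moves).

Start in {1}.
Read 'b': {1} → {4, 6, 9}.
Read 'a': {4, 6, 9} → {1, 3, 4, 7, 9}.
Read 'a': {1, 3, 4, 7, 9} → {1, 2, 3, 7}.
Read 'b': {1, 2, 3, 7} → {2, 4, 5, 6, 9}.
Read 'b': {2, 4, 5, 6, 9} → {1, 2, 5, 6, 7, 8}.
Read 'a': {1, 2, 5, 6, 7, 8} → {1, 2, 3, 4, 7, 9}.
Read 'a': {1, 2, 3, 4, 7, 9} → {1, 2, 3, 7}.

{1, 2, 3, 7}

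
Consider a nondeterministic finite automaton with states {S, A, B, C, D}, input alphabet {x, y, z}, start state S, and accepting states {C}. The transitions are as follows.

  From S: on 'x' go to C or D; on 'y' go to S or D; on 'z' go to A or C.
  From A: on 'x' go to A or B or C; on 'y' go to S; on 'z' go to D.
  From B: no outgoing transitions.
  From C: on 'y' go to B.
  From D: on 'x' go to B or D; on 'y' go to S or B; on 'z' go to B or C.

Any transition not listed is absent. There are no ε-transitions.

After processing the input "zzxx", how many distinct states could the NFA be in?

2

Start in {S}.
Read 'z': S→{A, C}; now {A, C}.
Read 'z': A→{D}, C→∅; now {D}.
Read 'x': D→{B, D}; now {B, D}.
Read 'x': B→∅, D→{B, D}; now {B, D}.
That set has 2 states.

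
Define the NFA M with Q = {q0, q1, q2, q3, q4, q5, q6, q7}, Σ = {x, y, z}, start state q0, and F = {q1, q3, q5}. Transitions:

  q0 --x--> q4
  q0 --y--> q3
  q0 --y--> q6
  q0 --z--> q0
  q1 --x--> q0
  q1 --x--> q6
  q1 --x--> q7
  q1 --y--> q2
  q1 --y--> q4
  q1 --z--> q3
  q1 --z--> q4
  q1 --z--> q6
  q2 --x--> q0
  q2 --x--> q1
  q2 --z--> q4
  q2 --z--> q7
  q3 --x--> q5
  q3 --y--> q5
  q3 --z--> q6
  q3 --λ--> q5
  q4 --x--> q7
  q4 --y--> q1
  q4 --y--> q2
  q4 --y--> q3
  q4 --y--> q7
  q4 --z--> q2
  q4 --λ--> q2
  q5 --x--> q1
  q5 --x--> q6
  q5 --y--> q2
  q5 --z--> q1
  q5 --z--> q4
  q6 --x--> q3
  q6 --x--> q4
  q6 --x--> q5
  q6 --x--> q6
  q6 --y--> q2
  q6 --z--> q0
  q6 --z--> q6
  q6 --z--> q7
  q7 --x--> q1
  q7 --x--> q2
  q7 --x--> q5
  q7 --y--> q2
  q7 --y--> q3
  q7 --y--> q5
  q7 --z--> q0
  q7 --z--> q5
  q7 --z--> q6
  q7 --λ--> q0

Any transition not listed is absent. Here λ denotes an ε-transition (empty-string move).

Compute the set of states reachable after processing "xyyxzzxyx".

Start in {q0}.
Read 'x': q0→{q4}; union {q4}; ε-closure = {q2, q4}.
Read 'y': q2→∅, q4→{q1, q2, q3, q7}; union {q1, q2, q3, q7}; ε-closure = {q0, q1, q2, q3, q5, q7}.
Read 'y': q0→{q3, q6}, q1→{q2, q4}, q2→∅, q3→{q5}, q5→{q2}, q7→{q2, q3, q5}; now {q2, q3, q4, q5, q6}.
Read 'x': q2→{q0, q1}, q3→{q5}, q4→{q7}, q5→{q1, q6}, q6→{q3, q4, q5, q6}; union {q0, q1, q3, q4, q5, q6, q7}; ε-closure = {q0, q1, q2, q3, q4, q5, q6, q7}.
Read 'z': q0→{q0}, q1→{q3, q4, q6}, q2→{q4, q7}, q3→{q6}, q4→{q2}, q5→{q1, q4}, q6→{q0, q6, q7}, q7→{q0, q5, q6}; now {q0, q1, q2, q3, q4, q5, q6, q7}.
Read 'z': q0→{q0}, q1→{q3, q4, q6}, q2→{q4, q7}, q3→{q6}, q4→{q2}, q5→{q1, q4}, q6→{q0, q6, q7}, q7→{q0, q5, q6}; now {q0, q1, q2, q3, q4, q5, q6, q7}.
Read 'x': q0→{q4}, q1→{q0, q6, q7}, q2→{q0, q1}, q3→{q5}, q4→{q7}, q5→{q1, q6}, q6→{q3, q4, q5, q6}, q7→{q1, q2, q5}; now {q0, q1, q2, q3, q4, q5, q6, q7}.
Read 'y': q0→{q3, q6}, q1→{q2, q4}, q2→∅, q3→{q5}, q4→{q1, q2, q3, q7}, q5→{q2}, q6→{q2}, q7→{q2, q3, q5}; union {q1, q2, q3, q4, q5, q6, q7}; ε-closure = {q0, q1, q2, q3, q4, q5, q6, q7}.
Read 'x': q0→{q4}, q1→{q0, q6, q7}, q2→{q0, q1}, q3→{q5}, q4→{q7}, q5→{q1, q6}, q6→{q3, q4, q5, q6}, q7→{q1, q2, q5}; now {q0, q1, q2, q3, q4, q5, q6, q7}.

{q0, q1, q2, q3, q4, q5, q6, q7}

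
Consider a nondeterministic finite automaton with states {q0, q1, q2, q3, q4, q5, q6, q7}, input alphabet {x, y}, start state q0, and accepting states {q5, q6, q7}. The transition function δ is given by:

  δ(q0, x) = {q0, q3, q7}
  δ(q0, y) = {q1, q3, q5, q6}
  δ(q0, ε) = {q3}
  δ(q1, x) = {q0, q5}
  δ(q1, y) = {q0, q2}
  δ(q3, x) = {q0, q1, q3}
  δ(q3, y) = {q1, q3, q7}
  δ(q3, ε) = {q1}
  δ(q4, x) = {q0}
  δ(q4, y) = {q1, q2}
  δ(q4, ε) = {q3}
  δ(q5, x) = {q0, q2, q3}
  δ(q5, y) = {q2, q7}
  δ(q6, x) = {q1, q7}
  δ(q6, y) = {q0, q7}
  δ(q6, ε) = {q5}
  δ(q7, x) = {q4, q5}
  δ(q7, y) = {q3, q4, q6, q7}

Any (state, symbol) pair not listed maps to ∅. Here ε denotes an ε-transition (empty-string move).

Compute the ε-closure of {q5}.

{q5}

Begin with {q5}.
No ε-moves leave this set, so the closure equals the set itself.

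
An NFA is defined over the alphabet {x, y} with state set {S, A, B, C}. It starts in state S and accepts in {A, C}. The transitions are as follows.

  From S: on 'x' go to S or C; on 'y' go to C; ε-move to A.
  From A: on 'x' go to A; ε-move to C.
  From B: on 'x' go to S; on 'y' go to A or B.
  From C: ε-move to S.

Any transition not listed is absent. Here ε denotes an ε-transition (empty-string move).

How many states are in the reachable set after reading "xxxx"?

3

Start: ε-closure({S}) = {S, A, C}.
Read 'x': {S, A, C} → {S, A, C}.
Read 'x': {S, A, C} → {S, A, C}.
Read 'x': {S, A, C} → {S, A, C}.
Read 'x': {S, A, C} → {S, A, C}.
That set has 3 states.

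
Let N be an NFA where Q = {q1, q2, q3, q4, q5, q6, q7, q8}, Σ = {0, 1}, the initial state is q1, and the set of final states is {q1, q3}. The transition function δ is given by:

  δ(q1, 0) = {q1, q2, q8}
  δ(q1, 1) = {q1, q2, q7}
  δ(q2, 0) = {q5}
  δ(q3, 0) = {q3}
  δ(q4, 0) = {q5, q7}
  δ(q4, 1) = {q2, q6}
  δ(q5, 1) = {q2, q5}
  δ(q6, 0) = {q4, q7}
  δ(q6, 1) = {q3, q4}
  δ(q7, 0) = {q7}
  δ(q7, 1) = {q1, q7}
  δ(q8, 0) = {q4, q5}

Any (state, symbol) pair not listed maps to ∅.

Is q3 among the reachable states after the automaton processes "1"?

Start in {q1}.
Read '1': q1→{q1, q2, q7}; now {q1, q2, q7}.
State q3 is not in {q1, q2, q7}.

No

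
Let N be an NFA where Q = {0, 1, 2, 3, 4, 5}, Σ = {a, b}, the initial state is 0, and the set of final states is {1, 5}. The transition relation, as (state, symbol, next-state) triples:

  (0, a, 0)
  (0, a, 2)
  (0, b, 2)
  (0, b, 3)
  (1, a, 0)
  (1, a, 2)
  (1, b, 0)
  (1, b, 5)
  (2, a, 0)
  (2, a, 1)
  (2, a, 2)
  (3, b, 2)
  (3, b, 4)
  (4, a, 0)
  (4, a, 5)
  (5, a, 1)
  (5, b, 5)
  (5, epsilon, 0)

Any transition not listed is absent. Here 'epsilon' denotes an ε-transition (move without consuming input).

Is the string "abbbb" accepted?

No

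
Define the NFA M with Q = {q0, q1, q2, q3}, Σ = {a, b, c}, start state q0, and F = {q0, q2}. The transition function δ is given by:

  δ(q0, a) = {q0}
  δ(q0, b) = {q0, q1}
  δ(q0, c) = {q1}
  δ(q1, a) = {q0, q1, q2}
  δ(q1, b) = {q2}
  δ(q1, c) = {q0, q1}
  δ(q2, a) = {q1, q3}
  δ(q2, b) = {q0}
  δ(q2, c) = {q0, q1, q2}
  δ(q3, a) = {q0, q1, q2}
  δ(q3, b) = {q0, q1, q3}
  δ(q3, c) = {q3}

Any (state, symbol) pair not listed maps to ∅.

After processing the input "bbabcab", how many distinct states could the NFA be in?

4

Start in {q0}.
Read 'b': q0→{q0, q1}; now {q0, q1}.
Read 'b': q0→{q0, q1}, q1→{q2}; now {q0, q1, q2}.
Read 'a': q0→{q0}, q1→{q0, q1, q2}, q2→{q1, q3}; now {q0, q1, q2, q3}.
Read 'b': q0→{q0, q1}, q1→{q2}, q2→{q0}, q3→{q0, q1, q3}; now {q0, q1, q2, q3}.
Read 'c': q0→{q1}, q1→{q0, q1}, q2→{q0, q1, q2}, q3→{q3}; now {q0, q1, q2, q3}.
Read 'a': q0→{q0}, q1→{q0, q1, q2}, q2→{q1, q3}, q3→{q0, q1, q2}; now {q0, q1, q2, q3}.
Read 'b': q0→{q0, q1}, q1→{q2}, q2→{q0}, q3→{q0, q1, q3}; now {q0, q1, q2, q3}.
That set has 4 states.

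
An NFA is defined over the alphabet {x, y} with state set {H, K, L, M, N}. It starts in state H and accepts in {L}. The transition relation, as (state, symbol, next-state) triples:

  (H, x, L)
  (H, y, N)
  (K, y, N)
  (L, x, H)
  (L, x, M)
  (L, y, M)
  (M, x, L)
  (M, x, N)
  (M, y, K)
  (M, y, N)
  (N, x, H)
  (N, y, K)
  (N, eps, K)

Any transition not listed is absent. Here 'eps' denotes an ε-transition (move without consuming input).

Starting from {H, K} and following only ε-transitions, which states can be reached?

{H, K}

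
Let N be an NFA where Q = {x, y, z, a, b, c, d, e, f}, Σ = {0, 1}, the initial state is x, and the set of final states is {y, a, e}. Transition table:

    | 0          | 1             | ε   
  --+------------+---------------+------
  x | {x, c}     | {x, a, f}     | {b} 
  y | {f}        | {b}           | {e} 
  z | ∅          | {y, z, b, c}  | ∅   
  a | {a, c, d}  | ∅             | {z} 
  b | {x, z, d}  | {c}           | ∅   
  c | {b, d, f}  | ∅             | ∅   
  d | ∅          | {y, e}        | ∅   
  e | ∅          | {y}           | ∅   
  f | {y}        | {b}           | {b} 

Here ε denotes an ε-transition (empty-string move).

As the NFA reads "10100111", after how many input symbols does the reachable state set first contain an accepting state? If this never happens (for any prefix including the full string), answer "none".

Start: ε-closure({x}) = {x, b}.
Read '1': {x, b} → {x, z, a, b, c, f}.
None of the earlier sets intersect F, but {x, z, a, b, c, f} does.

1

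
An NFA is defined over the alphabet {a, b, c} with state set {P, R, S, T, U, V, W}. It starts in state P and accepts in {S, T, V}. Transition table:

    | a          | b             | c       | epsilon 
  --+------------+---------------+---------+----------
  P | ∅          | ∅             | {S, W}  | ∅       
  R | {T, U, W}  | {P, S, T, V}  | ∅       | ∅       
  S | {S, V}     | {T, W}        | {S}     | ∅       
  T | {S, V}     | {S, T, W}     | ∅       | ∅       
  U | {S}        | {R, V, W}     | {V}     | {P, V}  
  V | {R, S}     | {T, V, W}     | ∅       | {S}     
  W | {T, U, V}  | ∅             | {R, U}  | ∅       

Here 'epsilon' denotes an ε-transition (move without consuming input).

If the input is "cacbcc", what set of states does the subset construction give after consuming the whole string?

Start in {P}.
Read 'c': {P} → {S, W}.
Read 'a': {S, W} → {P, S, T, U, V}.
Read 'c': {P, S, T, U, V} → {S, V, W}.
Read 'b': {S, V, W} → {S, T, V, W}.
Read 'c': {S, T, V, W} → {P, R, S, U, V}.
Read 'c': {P, R, S, U, V} → {S, V, W}.

{S, V, W}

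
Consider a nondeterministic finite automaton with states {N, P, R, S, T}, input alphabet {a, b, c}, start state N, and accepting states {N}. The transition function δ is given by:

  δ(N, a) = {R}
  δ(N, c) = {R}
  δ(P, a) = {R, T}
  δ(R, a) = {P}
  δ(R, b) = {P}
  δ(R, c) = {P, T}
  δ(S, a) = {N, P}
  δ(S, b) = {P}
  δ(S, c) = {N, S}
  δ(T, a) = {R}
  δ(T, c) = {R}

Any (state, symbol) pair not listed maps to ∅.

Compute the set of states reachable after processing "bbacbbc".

∅

Start in {N}.
Read 'b': N→∅; now ∅.
The set is empty and remains empty for the remaining 6 symbols.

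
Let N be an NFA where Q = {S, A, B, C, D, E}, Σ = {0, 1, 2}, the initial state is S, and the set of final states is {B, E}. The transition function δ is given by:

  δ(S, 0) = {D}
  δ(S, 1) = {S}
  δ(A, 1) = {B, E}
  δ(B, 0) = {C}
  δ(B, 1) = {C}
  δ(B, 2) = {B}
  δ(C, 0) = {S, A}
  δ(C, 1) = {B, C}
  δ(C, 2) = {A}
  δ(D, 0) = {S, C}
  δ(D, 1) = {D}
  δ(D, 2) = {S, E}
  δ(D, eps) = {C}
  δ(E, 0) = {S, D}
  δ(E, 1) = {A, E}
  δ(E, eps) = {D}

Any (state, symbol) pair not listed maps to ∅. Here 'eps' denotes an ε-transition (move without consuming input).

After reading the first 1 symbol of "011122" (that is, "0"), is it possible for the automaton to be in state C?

Start in {S}.
Read '0': {S} → {C, D}.
State C is in {C, D}.

Yes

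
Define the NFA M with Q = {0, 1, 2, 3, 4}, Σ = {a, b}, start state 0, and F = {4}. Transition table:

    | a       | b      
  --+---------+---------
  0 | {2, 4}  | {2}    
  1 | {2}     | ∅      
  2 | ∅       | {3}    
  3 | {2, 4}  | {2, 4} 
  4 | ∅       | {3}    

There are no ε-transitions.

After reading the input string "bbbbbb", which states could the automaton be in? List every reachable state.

{3}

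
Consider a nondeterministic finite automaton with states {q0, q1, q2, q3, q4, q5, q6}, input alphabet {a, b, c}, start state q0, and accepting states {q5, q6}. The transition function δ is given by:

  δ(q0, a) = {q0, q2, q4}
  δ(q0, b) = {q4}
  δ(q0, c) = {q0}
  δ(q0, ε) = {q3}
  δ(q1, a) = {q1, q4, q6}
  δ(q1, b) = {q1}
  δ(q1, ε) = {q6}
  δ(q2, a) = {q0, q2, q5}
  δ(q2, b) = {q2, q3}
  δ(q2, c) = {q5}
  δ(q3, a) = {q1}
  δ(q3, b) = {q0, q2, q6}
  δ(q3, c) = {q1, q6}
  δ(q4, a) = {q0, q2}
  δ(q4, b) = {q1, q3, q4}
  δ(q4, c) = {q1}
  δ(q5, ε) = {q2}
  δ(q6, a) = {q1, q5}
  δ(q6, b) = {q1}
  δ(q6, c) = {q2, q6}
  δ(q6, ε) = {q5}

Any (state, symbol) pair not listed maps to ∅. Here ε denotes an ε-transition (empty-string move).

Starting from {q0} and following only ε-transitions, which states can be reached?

Begin with {q0}.
ε-move q0 → q3; add q3.

{q0, q3}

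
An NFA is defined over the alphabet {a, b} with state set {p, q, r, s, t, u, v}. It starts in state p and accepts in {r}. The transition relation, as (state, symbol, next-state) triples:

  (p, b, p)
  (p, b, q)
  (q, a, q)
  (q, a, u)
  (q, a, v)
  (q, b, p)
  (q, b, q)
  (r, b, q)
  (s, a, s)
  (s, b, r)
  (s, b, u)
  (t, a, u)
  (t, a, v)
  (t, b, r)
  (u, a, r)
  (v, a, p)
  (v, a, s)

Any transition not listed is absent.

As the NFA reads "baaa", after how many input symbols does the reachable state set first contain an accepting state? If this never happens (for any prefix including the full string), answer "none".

3

Start in {p}.
Read 'b': p→{p, q}; now {p, q}.
Read 'a': p→∅, q→{q, u, v}; now {q, u, v}.
Read 'a': q→{q, u, v}, u→{r}, v→{p, s}; now {p, q, r, s, u, v}.
None of the earlier sets intersect F, but {p, q, r, s, u, v} does.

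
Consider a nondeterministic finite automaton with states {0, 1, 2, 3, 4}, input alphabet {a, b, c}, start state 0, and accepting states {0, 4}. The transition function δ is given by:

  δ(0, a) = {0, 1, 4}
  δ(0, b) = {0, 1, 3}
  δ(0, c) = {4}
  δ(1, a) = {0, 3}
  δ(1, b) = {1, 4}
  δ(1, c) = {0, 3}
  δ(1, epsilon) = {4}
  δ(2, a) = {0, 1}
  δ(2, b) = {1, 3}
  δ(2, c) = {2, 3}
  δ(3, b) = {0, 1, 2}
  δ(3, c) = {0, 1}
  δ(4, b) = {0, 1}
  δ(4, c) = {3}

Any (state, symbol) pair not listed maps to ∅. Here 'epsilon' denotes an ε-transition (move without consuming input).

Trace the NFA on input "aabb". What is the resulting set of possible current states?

{0, 1, 2, 3, 4}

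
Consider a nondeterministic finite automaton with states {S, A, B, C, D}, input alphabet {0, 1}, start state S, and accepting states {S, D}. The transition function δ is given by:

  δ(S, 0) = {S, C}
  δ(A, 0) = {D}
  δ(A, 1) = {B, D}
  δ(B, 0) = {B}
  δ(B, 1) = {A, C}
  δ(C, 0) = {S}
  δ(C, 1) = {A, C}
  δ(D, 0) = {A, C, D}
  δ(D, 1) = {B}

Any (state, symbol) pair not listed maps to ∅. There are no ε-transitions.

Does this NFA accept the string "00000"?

Yes

Start in {S}.
Read '0': S→{S, C}; now {S, C}.
Read '0': S→{S, C}, C→{S}; now {S, C}.
Read '0': S→{S, C}, C→{S}; now {S, C}.
Read '0': S→{S, C}, C→{S}; now {S, C}.
Read '0': S→{S, C}, C→{S}; now {S, C}.
The final set {S, C} contains the accepting state S.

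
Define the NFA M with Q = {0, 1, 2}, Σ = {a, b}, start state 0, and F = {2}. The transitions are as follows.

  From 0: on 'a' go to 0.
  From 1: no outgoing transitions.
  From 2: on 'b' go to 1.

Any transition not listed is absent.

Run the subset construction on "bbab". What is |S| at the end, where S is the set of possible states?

0

Start in {0}.
Read 'b': 0→∅; now ∅.
The set is empty and remains empty for the remaining 3 symbols.
That set has 0 states.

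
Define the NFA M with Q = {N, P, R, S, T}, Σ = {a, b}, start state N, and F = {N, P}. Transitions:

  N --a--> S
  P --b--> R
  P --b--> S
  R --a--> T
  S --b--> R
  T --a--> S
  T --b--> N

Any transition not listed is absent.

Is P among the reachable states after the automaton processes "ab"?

No

Start in {N}.
Read 'a': N→{S}; now {S}.
Read 'b': S→{R}; now {R}.
State P is not in {R}.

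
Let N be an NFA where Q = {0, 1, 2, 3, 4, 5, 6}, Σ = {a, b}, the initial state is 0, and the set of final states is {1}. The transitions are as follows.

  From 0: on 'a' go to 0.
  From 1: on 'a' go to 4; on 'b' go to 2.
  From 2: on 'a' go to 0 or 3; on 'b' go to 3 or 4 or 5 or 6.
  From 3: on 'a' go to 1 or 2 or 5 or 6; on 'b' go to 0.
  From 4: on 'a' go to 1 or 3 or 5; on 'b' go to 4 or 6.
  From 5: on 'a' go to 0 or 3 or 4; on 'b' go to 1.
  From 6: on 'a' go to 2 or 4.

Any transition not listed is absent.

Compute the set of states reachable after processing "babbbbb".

Start in {0}.
Read 'b': 0→∅; now ∅.
The set is empty and remains empty for the remaining 6 symbols.

∅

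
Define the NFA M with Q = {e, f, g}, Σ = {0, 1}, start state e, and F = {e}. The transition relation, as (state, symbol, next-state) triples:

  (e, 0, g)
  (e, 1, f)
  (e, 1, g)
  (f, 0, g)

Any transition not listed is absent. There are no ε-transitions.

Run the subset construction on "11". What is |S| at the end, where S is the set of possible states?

0

Start in {e}.
Read '1': e→{f, g}; now {f, g}.
Read '1': f→∅, g→∅; now ∅.
That set has 0 states.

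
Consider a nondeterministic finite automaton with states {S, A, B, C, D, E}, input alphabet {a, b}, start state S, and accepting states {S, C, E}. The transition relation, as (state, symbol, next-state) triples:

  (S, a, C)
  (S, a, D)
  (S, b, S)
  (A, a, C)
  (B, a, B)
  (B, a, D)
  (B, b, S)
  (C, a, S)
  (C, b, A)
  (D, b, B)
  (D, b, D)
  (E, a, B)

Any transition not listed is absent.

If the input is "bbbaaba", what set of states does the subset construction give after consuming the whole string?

Start in {S}.
Read 'b': S→{S}; now {S}.
Read 'b': S→{S}; now {S}.
Read 'b': S→{S}; now {S}.
Read 'a': S→{C, D}; now {C, D}.
Read 'a': C→{S}, D→∅; now {S}.
Read 'b': S→{S}; now {S}.
Read 'a': S→{C, D}; now {C, D}.

{C, D}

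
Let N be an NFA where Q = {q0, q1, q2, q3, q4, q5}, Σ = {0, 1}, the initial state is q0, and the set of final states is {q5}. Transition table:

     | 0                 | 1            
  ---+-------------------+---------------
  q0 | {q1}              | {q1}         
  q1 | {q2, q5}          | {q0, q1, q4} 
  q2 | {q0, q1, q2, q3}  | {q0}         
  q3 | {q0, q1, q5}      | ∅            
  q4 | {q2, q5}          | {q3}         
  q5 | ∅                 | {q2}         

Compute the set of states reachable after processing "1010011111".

{q0, q1, q3, q4}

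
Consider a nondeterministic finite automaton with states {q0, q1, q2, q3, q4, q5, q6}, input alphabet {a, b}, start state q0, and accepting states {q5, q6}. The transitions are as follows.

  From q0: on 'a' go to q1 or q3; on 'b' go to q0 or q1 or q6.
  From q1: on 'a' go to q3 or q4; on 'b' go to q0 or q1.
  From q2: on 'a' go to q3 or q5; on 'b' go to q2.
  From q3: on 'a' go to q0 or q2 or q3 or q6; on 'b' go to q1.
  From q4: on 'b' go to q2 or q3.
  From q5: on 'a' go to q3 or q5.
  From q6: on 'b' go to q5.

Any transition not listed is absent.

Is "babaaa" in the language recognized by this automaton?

Start in {q0}.
Read 'b': {q0} → {q0, q1, q6}.
Read 'a': {q0, q1, q6} → {q1, q3, q4}.
Read 'b': {q1, q3, q4} → {q0, q1, q2, q3}.
Read 'a': {q0, q1, q2, q3} → {q0, q1, q2, q3, q4, q5, q6}.
Read 'a': {q0, q1, q2, q3, q4, q5, q6} → {q0, q1, q2, q3, q4, q5, q6}.
Read 'a': {q0, q1, q2, q3, q4, q5, q6} → {q0, q1, q2, q3, q4, q5, q6}.
The final set {q0, q1, q2, q3, q4, q5, q6} contains the accepting states q5, q6.

Yes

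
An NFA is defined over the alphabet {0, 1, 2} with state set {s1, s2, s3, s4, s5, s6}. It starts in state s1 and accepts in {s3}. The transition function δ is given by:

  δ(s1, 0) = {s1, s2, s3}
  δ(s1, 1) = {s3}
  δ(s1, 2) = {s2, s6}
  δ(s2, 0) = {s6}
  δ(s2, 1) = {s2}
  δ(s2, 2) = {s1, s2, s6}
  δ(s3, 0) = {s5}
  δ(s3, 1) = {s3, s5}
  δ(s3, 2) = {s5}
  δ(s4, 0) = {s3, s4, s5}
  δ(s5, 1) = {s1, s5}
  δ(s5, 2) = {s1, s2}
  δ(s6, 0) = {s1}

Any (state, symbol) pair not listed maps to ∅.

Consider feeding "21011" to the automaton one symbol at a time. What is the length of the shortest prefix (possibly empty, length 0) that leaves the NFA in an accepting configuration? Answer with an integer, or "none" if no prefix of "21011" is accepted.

none

Start in {s1}.
Read '2': s1→{s2, s6}; now {s2, s6}.
Read '1': s2→{s2}, s6→∅; now {s2}.
Read '0': s2→{s6}; now {s6}.
Read '1': s6→∅; now ∅.
The set is empty and remains empty for the remaining 1 symbol.
No reachable set along the way intersects F.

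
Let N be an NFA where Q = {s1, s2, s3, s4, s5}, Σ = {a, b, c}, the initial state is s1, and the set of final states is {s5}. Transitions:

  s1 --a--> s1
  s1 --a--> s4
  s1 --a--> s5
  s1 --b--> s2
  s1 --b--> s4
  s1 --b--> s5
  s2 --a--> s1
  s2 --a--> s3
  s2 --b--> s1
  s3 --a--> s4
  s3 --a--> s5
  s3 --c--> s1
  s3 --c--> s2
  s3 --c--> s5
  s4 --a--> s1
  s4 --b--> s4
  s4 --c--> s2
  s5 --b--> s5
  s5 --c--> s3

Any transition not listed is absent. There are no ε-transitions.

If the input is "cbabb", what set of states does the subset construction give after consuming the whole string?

Start in {s1}.
Read 'c': s1→∅; now ∅.
The set is empty and remains empty for the remaining 4 symbols.

∅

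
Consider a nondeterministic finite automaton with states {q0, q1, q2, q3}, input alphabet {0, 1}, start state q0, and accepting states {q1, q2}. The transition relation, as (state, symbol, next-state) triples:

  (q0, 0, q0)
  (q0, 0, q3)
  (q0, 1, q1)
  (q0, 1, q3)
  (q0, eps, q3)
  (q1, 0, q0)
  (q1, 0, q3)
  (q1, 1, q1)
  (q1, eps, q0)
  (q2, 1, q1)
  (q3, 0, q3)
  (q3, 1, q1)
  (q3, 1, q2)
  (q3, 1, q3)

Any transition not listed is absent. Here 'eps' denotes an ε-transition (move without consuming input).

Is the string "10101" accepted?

Yes

Start: ε-closure({q0}) = {q0, q3}.
Read '1': q0→{q1, q3}, q3→{q1, q2, q3}; union {q1, q2, q3}; ε-closure = {q0, q1, q2, q3}.
Read '0': q0→{q0, q3}, q1→{q0, q3}, q2→∅, q3→{q3}; now {q0, q3}.
Read '1': q0→{q1, q3}, q3→{q1, q2, q3}; union {q1, q2, q3}; ε-closure = {q0, q1, q2, q3}.
Read '0': q0→{q0, q3}, q1→{q0, q3}, q2→∅, q3→{q3}; now {q0, q3}.
Read '1': q0→{q1, q3}, q3→{q1, q2, q3}; union {q1, q2, q3}; ε-closure = {q0, q1, q2, q3}.
The final set {q0, q1, q2, q3} contains the accepting states q1, q2.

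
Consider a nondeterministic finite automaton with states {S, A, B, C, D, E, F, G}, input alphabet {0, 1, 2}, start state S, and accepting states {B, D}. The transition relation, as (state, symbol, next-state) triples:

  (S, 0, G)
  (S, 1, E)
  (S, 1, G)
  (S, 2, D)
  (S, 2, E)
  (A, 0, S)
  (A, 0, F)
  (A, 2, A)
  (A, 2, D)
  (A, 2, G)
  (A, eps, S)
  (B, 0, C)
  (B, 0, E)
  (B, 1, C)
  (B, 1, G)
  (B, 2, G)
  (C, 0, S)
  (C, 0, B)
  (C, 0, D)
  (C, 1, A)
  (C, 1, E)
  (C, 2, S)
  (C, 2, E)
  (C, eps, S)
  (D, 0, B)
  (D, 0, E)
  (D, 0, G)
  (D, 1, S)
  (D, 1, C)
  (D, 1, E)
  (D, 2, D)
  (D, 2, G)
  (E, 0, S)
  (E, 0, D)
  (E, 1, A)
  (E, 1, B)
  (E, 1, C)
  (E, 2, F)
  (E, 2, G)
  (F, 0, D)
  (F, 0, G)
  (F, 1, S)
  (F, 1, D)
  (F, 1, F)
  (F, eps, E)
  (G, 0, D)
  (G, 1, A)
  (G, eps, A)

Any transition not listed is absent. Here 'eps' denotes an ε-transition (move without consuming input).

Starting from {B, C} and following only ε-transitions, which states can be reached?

Begin with {B, C}.
ε-move C → S; add S.

{S, B, C}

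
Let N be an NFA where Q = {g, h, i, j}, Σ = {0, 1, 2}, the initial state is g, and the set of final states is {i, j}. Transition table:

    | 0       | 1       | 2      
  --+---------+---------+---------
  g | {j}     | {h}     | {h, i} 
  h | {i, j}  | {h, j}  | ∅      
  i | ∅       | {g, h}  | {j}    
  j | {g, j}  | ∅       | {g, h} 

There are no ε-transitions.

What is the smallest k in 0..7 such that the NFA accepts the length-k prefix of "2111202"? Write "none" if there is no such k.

Start in {g}.
Read '2': g→{h, i}; now {h, i}.
None of the earlier sets intersect F, but {h, i} does.

1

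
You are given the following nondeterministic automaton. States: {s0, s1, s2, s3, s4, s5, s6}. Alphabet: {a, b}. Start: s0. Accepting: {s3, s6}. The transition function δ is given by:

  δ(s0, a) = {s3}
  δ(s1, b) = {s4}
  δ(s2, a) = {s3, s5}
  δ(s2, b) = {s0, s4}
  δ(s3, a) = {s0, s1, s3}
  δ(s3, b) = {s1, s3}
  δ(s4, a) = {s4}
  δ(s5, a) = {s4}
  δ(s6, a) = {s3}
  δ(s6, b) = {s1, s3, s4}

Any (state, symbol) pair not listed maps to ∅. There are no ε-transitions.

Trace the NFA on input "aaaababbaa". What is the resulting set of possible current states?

Start in {s0}.
Read 'a': {s0} → {s3}.
Read 'a': {s3} → {s0, s1, s3}.
Read 'a': {s0, s1, s3} → {s0, s1, s3}.
Read 'a': {s0, s1, s3} → {s0, s1, s3}.
Read 'b': {s0, s1, s3} → {s1, s3, s4}.
Read 'a': {s1, s3, s4} → {s0, s1, s3, s4}.
Read 'b': {s0, s1, s3, s4} → {s1, s3, s4}.
Read 'b': {s1, s3, s4} → {s1, s3, s4}.
Read 'a': {s1, s3, s4} → {s0, s1, s3, s4}.
Read 'a': {s0, s1, s3, s4} → {s0, s1, s3, s4}.

{s0, s1, s3, s4}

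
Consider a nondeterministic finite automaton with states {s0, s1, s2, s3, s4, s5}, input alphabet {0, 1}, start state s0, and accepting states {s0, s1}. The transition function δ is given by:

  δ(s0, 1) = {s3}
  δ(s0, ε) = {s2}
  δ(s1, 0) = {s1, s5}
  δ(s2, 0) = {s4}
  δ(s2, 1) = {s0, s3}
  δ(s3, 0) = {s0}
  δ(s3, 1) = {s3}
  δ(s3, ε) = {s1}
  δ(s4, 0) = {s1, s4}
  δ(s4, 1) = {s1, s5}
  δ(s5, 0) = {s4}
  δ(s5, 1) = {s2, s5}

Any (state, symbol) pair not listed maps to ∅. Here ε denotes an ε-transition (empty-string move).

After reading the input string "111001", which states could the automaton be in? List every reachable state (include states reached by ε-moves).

{s1, s2, s5}

Start: ε-closure({s0}) = {s0, s2}.
Read '1': s0→{s3}, s2→{s0, s3}; union {s0, s3}; ε-closure = {s0, s1, s2, s3}.
Read '1': s0→{s3}, s1→∅, s2→{s0, s3}, s3→{s3}; union {s0, s3}; ε-closure = {s0, s1, s2, s3}.
Read '1': s0→{s3}, s1→∅, s2→{s0, s3}, s3→{s3}; union {s0, s3}; ε-closure = {s0, s1, s2, s3}.
Read '0': s0→∅, s1→{s1, s5}, s2→{s4}, s3→{s0}; union {s0, s1, s4, s5}; ε-closure = {s0, s1, s2, s4, s5}.
Read '0': s0→∅, s1→{s1, s5}, s2→{s4}, s4→{s1, s4}, s5→{s4}; now {s1, s4, s5}.
Read '1': s1→∅, s4→{s1, s5}, s5→{s2, s5}; now {s1, s2, s5}.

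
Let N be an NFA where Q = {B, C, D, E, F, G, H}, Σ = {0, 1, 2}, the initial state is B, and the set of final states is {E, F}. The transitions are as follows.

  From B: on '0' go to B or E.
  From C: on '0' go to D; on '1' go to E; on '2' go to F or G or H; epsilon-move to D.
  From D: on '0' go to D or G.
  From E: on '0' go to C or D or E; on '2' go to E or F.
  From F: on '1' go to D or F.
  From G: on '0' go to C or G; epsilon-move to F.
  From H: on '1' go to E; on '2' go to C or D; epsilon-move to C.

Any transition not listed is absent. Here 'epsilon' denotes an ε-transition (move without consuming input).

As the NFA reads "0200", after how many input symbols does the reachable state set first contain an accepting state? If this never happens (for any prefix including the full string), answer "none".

1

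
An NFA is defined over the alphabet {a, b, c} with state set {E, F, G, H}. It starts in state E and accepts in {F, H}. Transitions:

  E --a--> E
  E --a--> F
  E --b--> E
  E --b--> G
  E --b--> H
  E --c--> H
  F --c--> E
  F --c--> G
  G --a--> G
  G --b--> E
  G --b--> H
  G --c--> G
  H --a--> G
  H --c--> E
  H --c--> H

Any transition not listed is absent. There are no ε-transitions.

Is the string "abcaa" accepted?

Yes

Start in {E}.
Read 'a': {E} → {E, F}.
Read 'b': {E, F} → {E, G, H}.
Read 'c': {E, G, H} → {E, G, H}.
Read 'a': {E, G, H} → {E, F, G}.
Read 'a': {E, F, G} → {E, F, G}.
The final set {E, F, G} contains the accepting state F.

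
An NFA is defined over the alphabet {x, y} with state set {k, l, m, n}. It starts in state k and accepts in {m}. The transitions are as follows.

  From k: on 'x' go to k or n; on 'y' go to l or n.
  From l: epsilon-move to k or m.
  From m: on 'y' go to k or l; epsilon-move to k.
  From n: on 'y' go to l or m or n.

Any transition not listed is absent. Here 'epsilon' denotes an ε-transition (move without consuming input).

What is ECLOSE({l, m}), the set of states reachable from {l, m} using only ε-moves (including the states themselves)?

{k, l, m}

Begin with {l, m}.
ε-move l → k; add k.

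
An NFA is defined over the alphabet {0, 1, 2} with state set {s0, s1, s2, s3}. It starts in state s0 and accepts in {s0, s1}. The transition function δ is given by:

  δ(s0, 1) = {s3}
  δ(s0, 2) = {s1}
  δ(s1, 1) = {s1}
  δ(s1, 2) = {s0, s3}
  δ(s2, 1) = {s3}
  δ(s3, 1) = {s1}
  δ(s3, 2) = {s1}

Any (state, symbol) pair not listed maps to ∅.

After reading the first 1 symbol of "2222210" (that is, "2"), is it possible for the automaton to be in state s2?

No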